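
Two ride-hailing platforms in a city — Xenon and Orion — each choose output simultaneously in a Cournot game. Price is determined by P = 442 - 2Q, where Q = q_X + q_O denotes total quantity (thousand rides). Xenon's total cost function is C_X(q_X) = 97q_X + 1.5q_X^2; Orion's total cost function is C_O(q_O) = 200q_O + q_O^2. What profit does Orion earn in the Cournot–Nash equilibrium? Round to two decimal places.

Xenon's profit: π_X = (442 - 2Q)q_X - (97q_X + (3/2)q_X²). Setting ∂π_X/∂q_X = 0: 345 - 7q_X - 2(q_O) = 0.
Orion's profit: π_O = (442 - 2Q)q_O - (200q_O + q_O²). Setting ∂π_O/∂q_O = 0: 242 - 6q_O - 2(q_X) = 0.
So q_X = (345 - 2q_O)/7 and q_O = (242 - 2q_X)/6.
Solving the pair: q_X = 793/19, q_O = 502/19.
Price P = 442 - 2·(1295/19) = 305.6842.
Orion's profit: 305.6842·(502/19) - 200·(502/19) - (502/19)² = 2094.2161.

2094.22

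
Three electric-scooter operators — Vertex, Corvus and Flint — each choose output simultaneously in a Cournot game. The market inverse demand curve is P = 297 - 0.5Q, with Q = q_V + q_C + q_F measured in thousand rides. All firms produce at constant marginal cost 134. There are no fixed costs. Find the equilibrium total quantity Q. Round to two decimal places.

A representative firm's profit is π_i = q_i(297 - 0.5Q) - 134q_i.
Setting ∂π_i/∂q_i = 0 with rivals' quantities fixed: 163 - q_i - (1/2)·Σ_{j≠i} q_j = 0.
With identical firms every q_j equals q_i, so Σ_{j≠i} q_j = 2q_i and 163 = 2q_i, giving q_i = 163/2.
Total output Q = 163/2 + 163/2 + 163/2 = 489/2.

244.50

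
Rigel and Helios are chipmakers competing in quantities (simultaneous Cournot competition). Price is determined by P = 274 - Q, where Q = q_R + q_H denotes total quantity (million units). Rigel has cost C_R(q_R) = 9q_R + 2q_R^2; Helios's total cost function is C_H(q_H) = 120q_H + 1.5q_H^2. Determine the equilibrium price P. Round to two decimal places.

210.90

Rigel's profit: π_R = (274 - Q)q_R - (9q_R + 2q_R²). Setting ∂π_R/∂q_R = 0: 265 - 6q_R - (q_H) = 0.
Helios's first-order condition: 154 - 5q_H - (q_R) = 0.
Rearranging gives the reaction functions q_R = (265 - q_H)/6 and q_H = (154 - q_R)/5.
Solving the pair: q_R = 1171/29, q_H = 659/29.
Total output Q = 1830/29, so price P = 274 - 1830/29 = 210.8966.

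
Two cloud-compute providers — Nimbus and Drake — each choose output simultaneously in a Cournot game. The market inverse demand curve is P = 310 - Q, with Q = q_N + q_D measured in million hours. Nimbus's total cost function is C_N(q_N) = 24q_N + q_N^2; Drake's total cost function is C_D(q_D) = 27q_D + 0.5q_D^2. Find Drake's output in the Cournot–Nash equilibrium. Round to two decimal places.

76.91

Nimbus's profit: π_N = (310 - Q)q_N - (24q_N + q_N²). Setting ∂π_N/∂q_N = 0: 286 - 4q_N - (q_D) = 0.
Drake's first-order condition: 283 - 3q_D - (q_N) = 0.
So q_N = (286 - q_D)/4 and q_D = (283 - q_N)/3.
Solving the pair: q_N = 575/11, q_D = 846/11.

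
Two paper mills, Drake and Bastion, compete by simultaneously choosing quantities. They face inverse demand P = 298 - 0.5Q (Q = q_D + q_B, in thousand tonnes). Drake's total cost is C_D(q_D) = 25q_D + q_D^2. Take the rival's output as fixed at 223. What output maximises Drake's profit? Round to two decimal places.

53.83

With the rival's output fixed at 223, Drake's profit is π_D = (298 - (1/2)·223 - (1/2)q_D)q_D - (25q_D + q_D²) = (373/2 - (1/2)q_D)q_D - (25q_D + q_D²).
∂π_D/∂q_D = 323/2 - 3q_D = 0, so q_D = 323/6.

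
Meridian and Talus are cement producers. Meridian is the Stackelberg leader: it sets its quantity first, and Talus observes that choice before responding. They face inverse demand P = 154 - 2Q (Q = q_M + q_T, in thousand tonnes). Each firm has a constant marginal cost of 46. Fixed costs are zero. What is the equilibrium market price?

The follower Talus best-responds to any q_M: π_T = (154 - 2Q)q_T - 46q_T.
Follower FOC: 108 - 2q_M - 4q_T = 0, so q_T(q_M) = (108 - 2q_M)/4.
Meridian substitutes q_T(q_M) into its own profit: π_M = q_M(154 - 2q_M - (108 - 2q_M)/2) - 46q_M = (100 - q_M)q_M - 46q_M.
Maximising: ∂π_M/∂q_M = 54 - 2q_M = 0, giving q_M = 27.
Then q_T = (108 - 2·27)/4 = 27/2.
Total output Q = 81/2, so price P = 154 - 2·(81/2) = 73.

73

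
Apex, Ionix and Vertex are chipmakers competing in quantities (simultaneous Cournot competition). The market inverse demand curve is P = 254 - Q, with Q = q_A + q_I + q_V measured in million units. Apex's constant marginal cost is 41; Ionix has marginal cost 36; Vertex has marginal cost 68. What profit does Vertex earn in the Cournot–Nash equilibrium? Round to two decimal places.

1008.06

Apex's profit: π_A = (254 - Q)q_A - (41q_A). Setting ∂π_A/∂q_A = 0: 213 - 2q_A - (q_I + q_V) = 0.
Ionix's first-order condition: 218 - 2q_I - (q_A + q_V) = 0.
Vertex's profit: π_V = (254 - Q)q_V - (68q_V). Setting ∂π_V/∂q_V = 0: 186 - 2q_V - (q_A + q_I) = 0.
Adding the 3 first-order conditions: 617 − 4Q = 0, so Q = 617/4.
Back-substituting: q_A = (213 − 617/4) = 235/4, q_I = (218 − 617/4) = 255/4, q_V = (186 − 617/4) = 127/4.
Price P = 254 - 617/4 = 399/4.
Vertex's profit: (399/4 - 68)·(127/4) = 1008.0625.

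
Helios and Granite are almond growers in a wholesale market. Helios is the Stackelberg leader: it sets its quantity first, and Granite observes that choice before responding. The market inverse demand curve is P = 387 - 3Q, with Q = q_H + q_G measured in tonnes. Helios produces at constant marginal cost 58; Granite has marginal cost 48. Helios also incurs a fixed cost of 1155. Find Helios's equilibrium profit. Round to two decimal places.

The follower Granite best-responds to any q_H: π_G = (387 - 3Q)q_G - 48q_G.
∂π_G/∂q_G = 339 - 3q_H - 6q_G = 0 gives the reaction function q_G = (339 - 3q_H)/6.
Helios substitutes q_G(q_H) into its own profit: π_H = q_H(387 - 3q_H - (339 - 3q_H)/2) - 58q_H = (435/2 - (3/2)q_H)q_H - 58q_H.
Leader FOC: 319/2 - 3q_H = 0, so q_H = 319/6.
Then q_G = (339 - 3·(319/6))/6 = 359/12.
Price P = 387 - 3·(997/12) = 551/4.
Helios's profit: (551/4 - 58)·(319/6) - 1155 = 3085.0417.

3085.04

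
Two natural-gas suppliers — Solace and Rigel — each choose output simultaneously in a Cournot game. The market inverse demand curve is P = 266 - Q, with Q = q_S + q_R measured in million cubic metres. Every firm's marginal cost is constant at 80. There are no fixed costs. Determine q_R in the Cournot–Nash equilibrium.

62

A representative firm's profit is π_i = q_i(266 - Q) - 80q_i.
Setting ∂π_i/∂q_i = 0 with rivals' quantities fixed: 186 - 2q_i - q_j = 0.
By symmetry each firm produces the same amount; substituting q_j = q_i yields q_i = 186/3 = 62.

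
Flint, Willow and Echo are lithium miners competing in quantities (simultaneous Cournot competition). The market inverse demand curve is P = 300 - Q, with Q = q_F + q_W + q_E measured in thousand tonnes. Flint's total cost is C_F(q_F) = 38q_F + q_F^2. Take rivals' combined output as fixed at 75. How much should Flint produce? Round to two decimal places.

With rivals' combined output fixed at 75, Flint's profit is π_F = (300 - 75 - q_F)q_F - (38q_F + q_F²) = (225 - q_F)q_F - (38q_F + q_F²).
∂π_F/∂q_F = 187 - 4q_F = 0, so q_F = 187/4.

46.75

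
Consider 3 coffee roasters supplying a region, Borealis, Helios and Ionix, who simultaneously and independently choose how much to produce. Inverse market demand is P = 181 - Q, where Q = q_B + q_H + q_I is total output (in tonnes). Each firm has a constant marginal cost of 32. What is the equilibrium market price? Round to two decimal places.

A representative firm's profit is π_i = q_i(181 - Q) - 32q_i.
Setting ∂π_i/∂q_i = 0 with rivals' quantities fixed: 149 - 2q_i - Σ_{j≠i} q_j = 0.
By symmetry each firm produces the same amount; substituting Σ_{j≠i} q_j = 2q_i yields q_i = 149/4.
Total output Q = 447/4, so price P = 181 - 447/4 = 277/4.

69.25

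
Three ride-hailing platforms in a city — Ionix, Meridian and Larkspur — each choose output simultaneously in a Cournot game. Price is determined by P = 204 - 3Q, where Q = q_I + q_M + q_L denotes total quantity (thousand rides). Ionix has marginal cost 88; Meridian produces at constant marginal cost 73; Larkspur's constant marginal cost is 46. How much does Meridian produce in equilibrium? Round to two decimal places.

9.92

Ionix's profit: π_I = (204 - 3Q)q_I - (88q_I). Setting ∂π_I/∂q_I = 0: 116 - 6q_I - 3(q_M + q_L) = 0.
Meridian's first-order condition: 131 - 6q_M - 3(q_I + q_L) = 0.
Larkspur's profit: π_L = (204 - 3Q)q_L - (46q_L). Setting ∂π_L/∂q_L = 0: 158 - 6q_L - 3(q_I + q_M) = 0.
Adding the 3 conditions: 405 − 6Q − 6Q = 0, i.e. Q = 135/4.
Back-substituting: q_I = (116 − 405/4)/3 = 59/12, q_M = (131 − 405/4)/3 = 119/12, q_L = (158 − 405/4)/3 = 227/12.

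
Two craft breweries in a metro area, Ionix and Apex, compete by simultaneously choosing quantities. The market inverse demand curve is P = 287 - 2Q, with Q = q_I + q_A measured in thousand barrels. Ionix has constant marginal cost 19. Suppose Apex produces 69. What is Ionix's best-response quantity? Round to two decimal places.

With the rival's output fixed at 69, Ionix's profit is π_I = (287 - 2·69 - 2q_I)q_I - (19q_I) = (149 - 2q_I)q_I - (19q_I).
∂π_I/∂q_I = 130 - 4q_I = 0, so q_I = 65/2.

32.50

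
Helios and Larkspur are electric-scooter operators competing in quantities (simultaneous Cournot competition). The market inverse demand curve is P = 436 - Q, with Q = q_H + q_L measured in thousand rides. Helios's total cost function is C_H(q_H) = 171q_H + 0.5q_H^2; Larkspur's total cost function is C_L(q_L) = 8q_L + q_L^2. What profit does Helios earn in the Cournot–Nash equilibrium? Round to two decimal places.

4951.54

Helios's profit: π_H = (436 - Q)q_H - (171q_H + (1/2)q_H²). Setting ∂π_H/∂q_H = 0: 265 - 3q_H - (q_L) = 0.
Larkspur's first-order condition: 428 - 4q_L - (q_H) = 0.
Best responses: q_H = (265 - q_L)/3, q_L = (428 - q_H)/4.
Substituting one into the other gives q_H = 632/11 and q_L = 1019/11.
Price P = 436 - 1651/11 = 285.9091.
Helios's profit: 285.9091·(632/11) - 171·(632/11) - (1/2)(632/11)² = 4951.5372.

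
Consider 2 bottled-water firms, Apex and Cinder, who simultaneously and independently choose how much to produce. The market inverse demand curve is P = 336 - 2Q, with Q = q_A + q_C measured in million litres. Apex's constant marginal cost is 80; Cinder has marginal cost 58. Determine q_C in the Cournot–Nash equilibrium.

Apex's profit: π_A = (336 - 2Q)q_A - (80q_A). Setting ∂π_A/∂q_A = 0: 256 - 4q_A - 2(q_C) = 0.
Cinder's first-order condition: 278 - 4q_C - 2(q_A) = 0.
So q_A = (256 - 2q_C)/4 and q_C = (278 - 2q_A)/4.
Substituting one into the other gives q_A = 39 and q_C = 50.

50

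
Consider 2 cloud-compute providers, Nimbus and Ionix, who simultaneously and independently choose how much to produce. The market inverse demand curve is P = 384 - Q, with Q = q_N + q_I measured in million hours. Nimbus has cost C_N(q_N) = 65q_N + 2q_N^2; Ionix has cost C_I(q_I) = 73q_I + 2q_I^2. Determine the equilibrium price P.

294

Nimbus's profit: π_N = (384 - Q)q_N - (65q_N + 2q_N²). Setting ∂π_N/∂q_N = 0: 319 - 6q_N - (q_I) = 0.
Ionix's profit: π_I = (384 - Q)q_I - (73q_I + 2q_I²). Setting ∂π_I/∂q_I = 0: 311 - 6q_I - (q_N) = 0.
Best responses: q_N = (319 - q_I)/6, q_I = (311 - q_N)/6.
Solving the pair: q_N = 229/5, q_I = 221/5.
Total output Q = 90, so price P = 384 - 90 = 294.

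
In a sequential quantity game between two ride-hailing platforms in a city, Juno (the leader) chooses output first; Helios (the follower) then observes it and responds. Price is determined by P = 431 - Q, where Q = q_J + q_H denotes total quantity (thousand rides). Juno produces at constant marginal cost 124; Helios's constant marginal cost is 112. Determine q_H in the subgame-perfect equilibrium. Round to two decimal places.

85.75

The follower Helios best-responds to any q_J: π_H = (431 - Q)q_H - 112q_H.
Follower FOC: 319 - q_J - 2q_H = 0, so q_H(q_J) = (319 - q_J)/2.
Juno substitutes q_H(q_J) into its own profit: π_J = q_J(431 - q_J - (319 - q_J)/2) - 124q_J = (543/2 - (1/2)q_J)q_J - 124q_J.
Maximising: ∂π_J/∂q_J = 295/2 - q_J = 0, giving q_J = 295/2.
Then q_H = (319 - 295/2)/2 = 343/4.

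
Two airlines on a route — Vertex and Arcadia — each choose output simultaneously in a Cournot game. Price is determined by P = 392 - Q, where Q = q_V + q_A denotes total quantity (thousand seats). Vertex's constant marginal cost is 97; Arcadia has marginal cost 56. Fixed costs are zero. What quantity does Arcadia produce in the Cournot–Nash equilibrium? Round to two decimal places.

Vertex's profit: π_V = (392 - Q)q_V - (97q_V). Setting ∂π_V/∂q_V = 0: 295 - 2q_V - (q_A) = 0.
Arcadia's first-order condition: 336 - 2q_A - (q_V) = 0.
Rearranging gives the reaction functions q_V = (295 - q_A)/2 and q_A = (336 - q_V)/2.
Substituting one into the other gives q_V = 254/3 and q_A = 377/3.

125.67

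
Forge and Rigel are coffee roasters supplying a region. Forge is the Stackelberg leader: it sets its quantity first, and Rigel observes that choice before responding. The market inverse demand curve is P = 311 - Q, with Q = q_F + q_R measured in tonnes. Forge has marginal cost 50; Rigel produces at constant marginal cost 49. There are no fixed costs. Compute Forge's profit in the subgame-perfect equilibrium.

8450

Solve by backward induction. Given q_F, the follower Rigel maximises π_R = (311 - q_F - q_R)q_R - 49q_R.
Setting the follower's marginal profit to zero, 262 - q_F - 2q_R = 0, i.e. q_R = (262 - q_F)/2.
Forge substitutes q_R(q_F) into its own profit: π_F = q_F(311 - q_F - (262 - q_F)/2) - 50q_F = (180 - (1/2)q_F)q_F - 50q_F.
The leader's first-order condition 130 - q_F = 0 yields q_F = 130.
Then q_R = (262 - 130)/2 = 66.
Price P = 311 - 196 = 115.
Forge's profit: (115 - 50)·130 = 8450.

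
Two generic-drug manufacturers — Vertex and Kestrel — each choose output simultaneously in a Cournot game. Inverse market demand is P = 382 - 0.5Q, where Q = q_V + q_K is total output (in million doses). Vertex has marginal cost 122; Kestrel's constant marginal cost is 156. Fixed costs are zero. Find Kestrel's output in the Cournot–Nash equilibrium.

128

Vertex's profit: π_V = (382 - 0.5Q)q_V - (122q_V). Setting ∂π_V/∂q_V = 0: 260 - q_V - (1/2)(q_K) = 0.
Kestrel's profit: π_K = (382 - 0.5Q)q_K - (156q_K). Setting ∂π_K/∂q_K = 0: 226 - q_K - (1/2)(q_V) = 0.
So q_V = (260 - (1/2)q_K) and q_K = (226 - (1/2)q_V).
Substituting one into the other gives q_V = 196 and q_K = 128.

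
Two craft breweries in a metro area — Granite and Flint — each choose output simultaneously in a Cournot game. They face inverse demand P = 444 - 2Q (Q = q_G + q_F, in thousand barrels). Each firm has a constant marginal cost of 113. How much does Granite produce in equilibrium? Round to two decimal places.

A representative firm's profit is π_i = q_i(444 - 2Q) - 113q_i.
Setting ∂π_i/∂q_i = 0 with rivals' quantities fixed: 331 - 4q_i - 2q_j = 0.
By symmetry each firm produces the same amount; substituting q_j = q_i yields q_i = 331/6.

55.17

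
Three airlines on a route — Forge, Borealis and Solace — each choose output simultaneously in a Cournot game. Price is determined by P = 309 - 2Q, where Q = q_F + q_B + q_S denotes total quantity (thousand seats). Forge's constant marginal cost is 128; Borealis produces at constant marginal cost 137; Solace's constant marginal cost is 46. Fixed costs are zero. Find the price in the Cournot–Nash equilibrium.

155

Forge's profit: π_F = (309 - 2Q)q_F - (128q_F). Setting ∂π_F/∂q_F = 0: 181 - 4q_F - 2(q_B + q_S) = 0.
Borealis's first-order condition: 172 - 4q_B - 2(q_F + q_S) = 0.
Solace's first-order condition: 263 - 4q_S - 2(q_F + q_B) = 0.
Adding the 3 first-order conditions: 616 − 8Q = 0, so Q = 77.
Back-substituting: q_F = (181 − 154)/2 = 27/2, q_B = (172 − 154)/2 = 9, q_S = (263 − 154)/2 = 109/2.
Total output Q = 77, so price P = 309 - 2·77 = 155.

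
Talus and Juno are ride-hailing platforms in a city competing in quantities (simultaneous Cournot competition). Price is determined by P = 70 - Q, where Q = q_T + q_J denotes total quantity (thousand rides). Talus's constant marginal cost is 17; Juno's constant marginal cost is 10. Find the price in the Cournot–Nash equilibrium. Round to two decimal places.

32.33

Talus's profit: π_T = (70 - Q)q_T - (17q_T). Setting ∂π_T/∂q_T = 0: 53 - 2q_T - (q_J) = 0.
Juno's profit: π_J = (70 - Q)q_J - (10q_J). Setting ∂π_J/∂q_J = 0: 60 - 2q_J - (q_T) = 0.
So q_T = (53 - q_J)/2 and q_J = (60 - q_T)/2.
Solving the pair: q_T = 46/3, q_J = 67/3.
Total output Q = 113/3, so price P = 70 - 113/3 = 97/3.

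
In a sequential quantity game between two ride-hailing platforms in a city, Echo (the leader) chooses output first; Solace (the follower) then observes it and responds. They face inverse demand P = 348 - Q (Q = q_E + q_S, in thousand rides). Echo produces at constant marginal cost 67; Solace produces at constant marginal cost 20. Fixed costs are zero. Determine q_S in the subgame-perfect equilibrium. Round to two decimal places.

105.50

The follower Solace best-responds to any q_E: π_S = (348 - Q)q_S - 20q_S.
Setting the follower's marginal profit to zero, 328 - q_E - 2q_S = 0, i.e. q_S = (328 - q_E)/2.
The leader anticipates this reaction. Substituting into P = 348 - Q gives P = 184 - (1/2)q_E, so π_E = (184 - (1/2)q_E)q_E - 67q_E.
Maximising: ∂π_E/∂q_E = 117 - q_E = 0, giving q_E = 117.
Then q_S = (328 - 117)/2 = 211/2.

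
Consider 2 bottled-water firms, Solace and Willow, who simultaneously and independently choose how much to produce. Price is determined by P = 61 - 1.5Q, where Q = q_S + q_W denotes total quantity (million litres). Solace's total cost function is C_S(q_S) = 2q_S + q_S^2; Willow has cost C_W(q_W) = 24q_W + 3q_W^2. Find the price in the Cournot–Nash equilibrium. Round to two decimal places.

Solace's profit: π_S = (61 - 1.5Q)q_S - (2q_S + q_S²). Setting ∂π_S/∂q_S = 0: 59 - 5q_S - (3/2)(q_W) = 0.
Willow's first-order condition: 37 - 9q_W - (3/2)(q_S) = 0.
So q_S = (59 - (3/2)q_W)/5 and q_W = (37 - (3/2)q_S)/9.
Solving the pair: q_S = 634/57, q_W = 386/171.
Total output Q = 13.3801, so price P = 61 - (3/2)·13.3801 = 40.9298.

40.93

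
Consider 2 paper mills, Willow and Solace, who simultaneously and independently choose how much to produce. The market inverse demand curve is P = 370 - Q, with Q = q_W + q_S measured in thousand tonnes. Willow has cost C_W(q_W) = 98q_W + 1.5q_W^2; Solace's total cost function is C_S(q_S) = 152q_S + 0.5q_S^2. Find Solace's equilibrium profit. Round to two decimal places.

5120.85

Willow's profit: π_W = (370 - Q)q_W - (98q_W + (3/2)q_W²). Setting ∂π_W/∂q_W = 0: 272 - 5q_W - (q_S) = 0.
Solace's profit: π_S = (370 - Q)q_S - (152q_S + (1/2)q_S²). Setting ∂π_S/∂q_S = 0: 218 - 3q_S - (q_W) = 0.
So q_W = (272 - q_S)/5 and q_S = (218 - q_W)/3.
Substituting one into the other gives q_W = 299/7 and q_S = 409/7.
Price P = 370 - 708/7 = 1882/7.
Solace's profit: (1882/7)·(409/7) - 152·(409/7) - (1/2)(409/7)² = 5120.8469.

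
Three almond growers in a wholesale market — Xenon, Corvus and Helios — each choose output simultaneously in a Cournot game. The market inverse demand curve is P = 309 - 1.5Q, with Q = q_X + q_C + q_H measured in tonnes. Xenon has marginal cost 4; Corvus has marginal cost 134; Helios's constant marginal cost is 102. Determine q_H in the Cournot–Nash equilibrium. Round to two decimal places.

Xenon's profit: π_X = (309 - 1.5Q)q_X - (4q_X). Setting ∂π_X/∂q_X = 0: 305 - 3q_X - (3/2)(q_C + q_H) = 0.
Corvus's first-order condition: 175 - 3q_C - (3/2)(q_X + q_H) = 0.
Helios's profit: π_H = (309 - 1.5Q)q_H - (102q_H). Setting ∂π_H/∂q_H = 0: 207 - 3q_H - (3/2)(q_X + q_C) = 0.
Summing all 3 equations gives 687 − 6Q = 0, hence Q = 229/2.
Back-substituting: q_X = (305 − 687/4)/(3/2) = 533/6, q_C = (175 − 687/4)/(3/2) = 13/6, q_H = (207 − 687/4)/(3/2) = 47/2.

23.50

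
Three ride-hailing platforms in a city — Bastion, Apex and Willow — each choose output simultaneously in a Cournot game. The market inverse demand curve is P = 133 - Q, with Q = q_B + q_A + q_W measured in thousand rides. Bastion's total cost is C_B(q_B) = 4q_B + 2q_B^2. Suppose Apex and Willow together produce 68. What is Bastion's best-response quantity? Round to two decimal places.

With rivals' combined output fixed at 68, Bastion's profit is π_B = (133 - 68 - q_B)q_B - (4q_B + 2q_B²) = (65 - q_B)q_B - (4q_B + 2q_B²).
∂π_B/∂q_B = 61 - 6q_B = 0, so q_B = 61/6.

10.17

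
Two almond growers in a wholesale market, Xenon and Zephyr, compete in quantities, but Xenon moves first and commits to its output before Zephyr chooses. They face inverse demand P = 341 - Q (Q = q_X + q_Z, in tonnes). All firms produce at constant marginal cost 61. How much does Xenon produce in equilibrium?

The follower Zephyr best-responds to any q_X: π_Z = (341 - Q)q_Z - 61q_Z.
Setting the follower's marginal profit to zero, 280 - q_X - 2q_Z = 0, i.e. q_Z = (280 - q_X)/2.
Xenon substitutes q_Z(q_X) into its own profit: π_X = q_X(341 - q_X - (280 - q_X)/2) - 61q_X = (201 - (1/2)q_X)q_X - 61q_X.
Leader FOC: 140 - q_X = 0, so q_X = 140.
Then q_Z = (280 - 140)/2 = 70.

140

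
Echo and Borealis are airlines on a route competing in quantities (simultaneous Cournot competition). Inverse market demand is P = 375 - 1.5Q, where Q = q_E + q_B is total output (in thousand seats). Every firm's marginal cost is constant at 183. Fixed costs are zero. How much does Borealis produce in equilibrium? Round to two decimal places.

Each firm earns π_i = (375 - 1.5Q)q_i - 183q_i.
Setting ∂π_i/∂q_i = 0 with rivals' quantities fixed: 192 - 3q_i - (3/2)q_j = 0.
By symmetry each firm produces the same amount; substituting q_j = q_i yields q_i = 192/(9/2) = 128/3.

42.67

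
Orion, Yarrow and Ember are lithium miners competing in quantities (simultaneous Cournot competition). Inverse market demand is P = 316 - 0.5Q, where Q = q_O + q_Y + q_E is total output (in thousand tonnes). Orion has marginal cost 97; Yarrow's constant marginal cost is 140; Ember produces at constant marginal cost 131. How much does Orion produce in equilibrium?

148

Orion's profit: π_O = (316 - 0.5Q)q_O - (97q_O). Setting ∂π_O/∂q_O = 0: 219 - q_O - (1/2)(q_Y + q_E) = 0.
Yarrow's first-order condition: 176 - q_Y - (1/2)(q_O + q_E) = 0.
Ember's profit: π_E = (316 - 0.5Q)q_E - (131q_E). Setting ∂π_E/∂q_E = 0: 185 - q_E - (1/2)(q_O + q_Y) = 0.
Adding the 3 first-order conditions: 580 − 2Q = 0, so Q = 290.
Back-substituting: q_O = (219 − 145)/(1/2) = 148, q_Y = (176 − 145)/(1/2) = 62, q_E = (185 − 145)/(1/2) = 80.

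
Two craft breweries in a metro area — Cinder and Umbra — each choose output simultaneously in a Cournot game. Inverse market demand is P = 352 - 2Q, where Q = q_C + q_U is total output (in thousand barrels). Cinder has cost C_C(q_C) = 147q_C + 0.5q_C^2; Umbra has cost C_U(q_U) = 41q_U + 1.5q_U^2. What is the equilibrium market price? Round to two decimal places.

225.68

Cinder's profit: π_C = (352 - 2Q)q_C - (147q_C + (1/2)q_C²). Setting ∂π_C/∂q_C = 0: 205 - 5q_C - 2(q_U) = 0.
Umbra's profit: π_U = (352 - 2Q)q_U - (41q_U + (3/2)q_U²). Setting ∂π_U/∂q_U = 0: 311 - 7q_U - 2(q_C) = 0.
Best responses: q_C = (205 - 2q_U)/5, q_U = (311 - 2q_C)/7.
Substituting one into the other gives q_C = 813/31 and q_U = 1145/31.
Total output Q = 1958/31, so price P = 352 - 2·(1958/31) = 225.6774.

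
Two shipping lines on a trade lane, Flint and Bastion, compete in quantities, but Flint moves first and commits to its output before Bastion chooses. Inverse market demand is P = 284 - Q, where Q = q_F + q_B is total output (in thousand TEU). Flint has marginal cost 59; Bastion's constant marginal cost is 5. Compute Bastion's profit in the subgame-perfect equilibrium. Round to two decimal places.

The follower Bastion best-responds to any q_F: π_B = (284 - Q)q_B - 5q_B.
Follower FOC: 279 - q_F - 2q_B = 0, so q_B(q_F) = (279 - q_F)/2.
The leader anticipates this reaction. Substituting into P = 284 - Q gives P = 289/2 - (1/2)q_F, so π_F = (289/2 - (1/2)q_F)q_F - 59q_F.
Maximising: ∂π_F/∂q_F = 171/2 - q_F = 0, giving q_F = 171/2.
Then q_B = (279 - 171/2)/2 = 387/4.
Price P = 284 - 729/4 = 407/4.
Bastion's profit: (407/4 - 5)·(387/4) = 9360.5625.

9360.56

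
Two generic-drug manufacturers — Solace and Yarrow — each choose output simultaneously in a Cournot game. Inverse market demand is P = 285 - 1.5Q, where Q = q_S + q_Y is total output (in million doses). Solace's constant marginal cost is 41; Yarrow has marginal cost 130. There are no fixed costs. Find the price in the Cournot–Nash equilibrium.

152

Solace's profit: π_S = (285 - 1.5Q)q_S - (41q_S). Setting ∂π_S/∂q_S = 0: 244 - 3q_S - (3/2)(q_Y) = 0.
Yarrow's profit: π_Y = (285 - 1.5Q)q_Y - (130q_Y). Setting ∂π_Y/∂q_Y = 0: 155 - 3q_Y - (3/2)(q_S) = 0.
So q_S = (244 - (3/2)q_Y)/3 and q_Y = (155 - (3/2)q_S)/3.
Solving the pair: q_S = 74, q_Y = 44/3.
Total output Q = 266/3, so price P = 285 - (3/2)·(266/3) = 152.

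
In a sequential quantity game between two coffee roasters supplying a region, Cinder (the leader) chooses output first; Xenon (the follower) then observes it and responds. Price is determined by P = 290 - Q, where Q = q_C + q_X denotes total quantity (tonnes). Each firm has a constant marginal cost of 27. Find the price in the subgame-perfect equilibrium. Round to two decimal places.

92.75

The follower Xenon best-responds to any q_C: π_X = (290 - Q)q_X - 27q_X.
Setting the follower's marginal profit to zero, 263 - q_C - 2q_X = 0, i.e. q_X = (263 - q_C)/2.
The leader anticipates this reaction. Substituting into P = 290 - Q gives P = 317/2 - (1/2)q_C, so π_C = (317/2 - (1/2)q_C)q_C - 27q_C.
The leader's first-order condition 263/2 - q_C = 0 yields q_C = 263/2.
Then q_X = (263 - 263/2)/2 = 263/4.
Total output Q = 789/4, so price P = 290 - 789/4 = 371/4.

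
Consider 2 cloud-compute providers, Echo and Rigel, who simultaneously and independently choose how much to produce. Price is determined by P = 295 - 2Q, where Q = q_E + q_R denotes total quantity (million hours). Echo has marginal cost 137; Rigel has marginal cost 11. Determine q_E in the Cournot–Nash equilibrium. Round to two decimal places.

5.33

Echo's profit: π_E = (295 - 2Q)q_E - (137q_E). Setting ∂π_E/∂q_E = 0: 158 - 4q_E - 2(q_R) = 0.
Rigel's first-order condition: 284 - 4q_R - 2(q_E) = 0.
Best responses: q_E = (158 - 2q_R)/4, q_R = (284 - 2q_E)/4.
Solving the pair: q_E = 16/3, q_R = 205/3.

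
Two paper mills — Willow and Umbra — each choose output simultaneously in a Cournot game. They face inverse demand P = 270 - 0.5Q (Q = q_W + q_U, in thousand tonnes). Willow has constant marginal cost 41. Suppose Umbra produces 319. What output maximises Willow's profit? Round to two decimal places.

With the rival's output fixed at 319, Willow's profit is π_W = (270 - (1/2)·319 - (1/2)q_W)q_W - (41q_W) = (221/2 - (1/2)q_W)q_W - (41q_W).
∂π_W/∂q_W = 139/2 - q_W = 0, so q_W = 139/2.

69.50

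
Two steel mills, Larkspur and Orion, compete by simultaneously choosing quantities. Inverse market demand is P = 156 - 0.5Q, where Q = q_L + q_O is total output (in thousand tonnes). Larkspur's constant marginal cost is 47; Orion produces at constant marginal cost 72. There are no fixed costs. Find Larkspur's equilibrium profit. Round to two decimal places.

3990.22

Larkspur's profit: π_L = (156 - 0.5Q)q_L - (47q_L). Setting ∂π_L/∂q_L = 0: 109 - q_L - (1/2)(q_O) = 0.
Orion's profit: π_O = (156 - 0.5Q)q_O - (72q_O). Setting ∂π_O/∂q_O = 0: 84 - q_O - (1/2)(q_L) = 0.
Rearranging gives the reaction functions q_L = (109 - (1/2)q_O) and q_O = (84 - (1/2)q_L).
Solving the pair: q_L = 268/3, q_O = 118/3.
Price P = 156 - (1/2)·(386/3) = 275/3.
Larkspur's profit: (275/3 - 47)·(268/3) = 3990.2222.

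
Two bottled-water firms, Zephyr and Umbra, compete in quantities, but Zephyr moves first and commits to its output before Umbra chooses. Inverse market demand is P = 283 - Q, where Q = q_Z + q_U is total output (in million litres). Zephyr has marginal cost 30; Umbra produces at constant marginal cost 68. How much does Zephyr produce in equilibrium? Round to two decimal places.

145.50

The follower Umbra best-responds to any q_Z: π_U = (283 - Q)q_U - 68q_U.
Follower FOC: 215 - q_Z - 2q_U = 0, so q_U(q_Z) = (215 - q_Z)/2.
The leader anticipates this reaction. Substituting into P = 283 - Q gives P = 351/2 - (1/2)q_Z, so π_Z = (351/2 - (1/2)q_Z)q_Z - 30q_Z.
The leader's first-order condition 291/2 - q_Z = 0 yields q_Z = 291/2.
Then q_U = (215 - 291/2)/2 = 139/4.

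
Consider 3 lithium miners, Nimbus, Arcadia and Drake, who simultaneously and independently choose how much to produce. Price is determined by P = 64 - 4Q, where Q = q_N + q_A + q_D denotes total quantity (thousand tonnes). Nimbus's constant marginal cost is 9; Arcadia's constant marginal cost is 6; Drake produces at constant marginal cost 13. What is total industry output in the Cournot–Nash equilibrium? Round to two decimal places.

10.25

Nimbus's profit: π_N = (64 - 4Q)q_N - (9q_N). Setting ∂π_N/∂q_N = 0: 55 - 8q_N - 4(q_A + q_D) = 0.
Arcadia's profit: π_A = (64 - 4Q)q_A - (6q_A). Setting ∂π_A/∂q_A = 0: 58 - 8q_A - 4(q_N + q_D) = 0.
Drake's profit: π_D = (64 - 4Q)q_D - (13q_D). Setting ∂π_D/∂q_D = 0: 51 - 8q_D - 4(q_N + q_A) = 0.
Adding the 3 first-order conditions: 164 − 16Q = 0, so Q = 41/4.
Back-substituting: q_N = (55 − 41)/4 = 7/2, q_A = (58 − 41)/4 = 17/4, q_D = (51 − 41)/4 = 5/2.
Total output Q = 7/2 + 17/4 + 5/2 = 41/4.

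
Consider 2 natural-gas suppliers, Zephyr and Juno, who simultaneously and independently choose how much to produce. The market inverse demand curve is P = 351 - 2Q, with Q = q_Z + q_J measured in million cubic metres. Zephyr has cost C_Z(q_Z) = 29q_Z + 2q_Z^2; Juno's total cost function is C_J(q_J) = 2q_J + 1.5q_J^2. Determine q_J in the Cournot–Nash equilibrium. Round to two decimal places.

Zephyr's profit: π_Z = (351 - 2Q)q_Z - (29q_Z + 2q_Z²). Setting ∂π_Z/∂q_Z = 0: 322 - 8q_Z - 2(q_J) = 0.
Juno's first-order condition: 349 - 7q_J - 2(q_Z) = 0.
So q_Z = (322 - 2q_J)/8 and q_J = (349 - 2q_Z)/7.
Solving the pair: q_Z = 389/13, q_J = 537/13.

41.31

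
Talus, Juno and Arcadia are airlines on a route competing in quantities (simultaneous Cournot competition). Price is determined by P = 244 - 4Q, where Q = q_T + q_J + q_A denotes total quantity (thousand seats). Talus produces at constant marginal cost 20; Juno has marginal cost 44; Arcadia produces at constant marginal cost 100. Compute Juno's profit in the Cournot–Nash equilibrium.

Talus's profit: π_T = (244 - 4Q)q_T - (20q_T). Setting ∂π_T/∂q_T = 0: 224 - 8q_T - 4(q_J + q_A) = 0.
Juno's first-order condition: 200 - 8q_J - 4(q_T + q_A) = 0.
Arcadia's profit: π_A = (244 - 4Q)q_A - (100q_A). Setting ∂π_A/∂q_A = 0: 144 - 8q_A - 4(q_T + q_J) = 0.
Summing all 3 equations gives 568 − 16Q = 0, hence Q = 71/2.
Back-substituting: q_T = (224 − 142)/4 = 41/2, q_J = (200 − 142)/4 = 29/2, q_A = (144 − 142)/4 = 1/2.
Price P = 244 - 4·(71/2) = 102.
Juno's profit: (102 - 44)·(29/2) = 841.

841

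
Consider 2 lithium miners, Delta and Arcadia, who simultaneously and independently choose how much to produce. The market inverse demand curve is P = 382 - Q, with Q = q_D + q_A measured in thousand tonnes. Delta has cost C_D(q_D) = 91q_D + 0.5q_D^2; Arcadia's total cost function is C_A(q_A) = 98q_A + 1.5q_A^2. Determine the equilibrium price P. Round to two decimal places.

Delta's profit: π_D = (382 - Q)q_D - (91q_D + (1/2)q_D²). Setting ∂π_D/∂q_D = 0: 291 - 3q_D - (q_A) = 0.
Arcadia's first-order condition: 284 - 5q_A - (q_D) = 0.
Rearranging gives the reaction functions q_D = (291 - q_A)/3 and q_A = (284 - q_D)/5.
Solving the pair: q_D = 1171/14, q_A = 561/14.
Total output Q = 866/7, so price P = 382 - 866/7 = 1808/7.

258.29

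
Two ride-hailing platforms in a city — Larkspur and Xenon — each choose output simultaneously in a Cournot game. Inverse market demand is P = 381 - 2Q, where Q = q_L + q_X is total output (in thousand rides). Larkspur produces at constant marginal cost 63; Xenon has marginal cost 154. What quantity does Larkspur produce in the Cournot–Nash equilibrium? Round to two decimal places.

Larkspur's profit: π_L = (381 - 2Q)q_L - (63q_L). Setting ∂π_L/∂q_L = 0: 318 - 4q_L - 2(q_X) = 0.
Xenon's first-order condition: 227 - 4q_X - 2(q_L) = 0.
Best responses: q_L = (318 - 2q_X)/4, q_X = (227 - 2q_L)/4.
Substituting one into the other gives q_L = 409/6 and q_X = 68/3.

68.17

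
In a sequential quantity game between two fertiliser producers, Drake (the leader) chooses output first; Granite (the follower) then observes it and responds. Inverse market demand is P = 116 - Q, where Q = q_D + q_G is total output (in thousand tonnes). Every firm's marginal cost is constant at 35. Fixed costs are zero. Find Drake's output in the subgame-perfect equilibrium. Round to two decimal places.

40.50

The follower Granite best-responds to any q_D: π_G = (116 - Q)q_G - 35q_G.
∂π_G/∂q_G = 81 - q_D - 2q_G = 0 gives the reaction function q_G = (81 - q_D)/2.
Drake substitutes q_G(q_D) into its own profit: π_D = q_D(116 - q_D - (81 - q_D)/2) - 35q_D = (151/2 - (1/2)q_D)q_D - 35q_D.
The leader's first-order condition 81/2 - q_D = 0 yields q_D = 81/2.
Then q_G = (81 - 81/2)/2 = 81/4.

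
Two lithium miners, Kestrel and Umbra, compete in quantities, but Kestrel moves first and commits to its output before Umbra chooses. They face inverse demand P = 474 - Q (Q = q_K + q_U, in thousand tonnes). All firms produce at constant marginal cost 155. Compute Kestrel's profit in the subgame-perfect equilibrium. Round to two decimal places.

Solve by backward induction. Given q_K, the follower Umbra maximises π_U = (474 - q_K - q_U)q_U - 155q_U.
Follower FOC: 319 - q_K - 2q_U = 0, so q_U(q_K) = (319 - q_K)/2.
Kestrel substitutes q_U(q_K) into its own profit: π_K = q_K(474 - q_K - (319 - q_K)/2) - 155q_K = (629/2 - (1/2)q_K)q_K - 155q_K.
Leader FOC: 319/2 - q_K = 0, so q_K = 319/2.
Then q_U = (319 - 319/2)/2 = 319/4.
Price P = 474 - 957/4 = 939/4.
Kestrel's profit: (939/4 - 155)·(319/2) = 12720.1250.

12720.13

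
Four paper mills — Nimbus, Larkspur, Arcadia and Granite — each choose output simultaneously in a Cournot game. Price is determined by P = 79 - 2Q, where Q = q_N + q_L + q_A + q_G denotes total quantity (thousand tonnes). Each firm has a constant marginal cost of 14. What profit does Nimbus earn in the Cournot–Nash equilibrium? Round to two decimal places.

Each firm earns π_i = (79 - 2Q)q_i - 14q_i.
First-order condition (treating rivals' output as given): 65 - 4q_i - 2·Σ_{j≠i} q_j = 0.
By symmetry each firm produces the same amount; substituting Σ_{j≠i} q_j = 3q_i yields q_i = 65/10 = 13/2.
Price P = 79 - 2·26 = 27.
Nimbus's profit: (27 - 14)·(13/2) = 169/2.

84.50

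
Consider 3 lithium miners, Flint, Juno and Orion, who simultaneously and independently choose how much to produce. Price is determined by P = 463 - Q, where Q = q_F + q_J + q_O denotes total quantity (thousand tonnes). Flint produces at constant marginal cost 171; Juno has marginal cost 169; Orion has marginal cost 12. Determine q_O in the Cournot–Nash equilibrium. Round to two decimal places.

191.75

Flint's profit: π_F = (463 - Q)q_F - (171q_F). Setting ∂π_F/∂q_F = 0: 292 - 2q_F - (q_J + q_O) = 0.
Juno's first-order condition: 294 - 2q_J - (q_F + q_O) = 0.
Orion's profit: π_O = (463 - Q)q_O - (12q_O). Setting ∂π_O/∂q_O = 0: 451 - 2q_O - (q_F + q_J) = 0.
Adding the 3 first-order conditions: 1037 − 4Q = 0, so Q = 1037/4.
Back-substituting: q_F = (292 − 1037/4) = 131/4, q_J = (294 − 1037/4) = 139/4, q_O = (451 − 1037/4) = 767/4.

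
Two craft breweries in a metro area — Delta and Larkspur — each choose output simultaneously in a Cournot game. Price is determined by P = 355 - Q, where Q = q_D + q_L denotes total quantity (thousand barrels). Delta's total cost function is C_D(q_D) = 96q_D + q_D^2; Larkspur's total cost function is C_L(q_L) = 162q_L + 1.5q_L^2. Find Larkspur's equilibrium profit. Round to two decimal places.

Delta's profit: π_D = (355 - Q)q_D - (96q_D + q_D²). Setting ∂π_D/∂q_D = 0: 259 - 4q_D - (q_L) = 0.
Larkspur's first-order condition: 193 - 5q_L - (q_D) = 0.
So q_D = (259 - q_L)/4 and q_L = (193 - q_D)/5.
Substituting one into the other gives q_D = 58 and q_L = 27.
Price P = 355 - 85 = 270.
Larkspur's profit: 270·27 - 162·27 - (3/2)·27² = 1822.5000.

1822.50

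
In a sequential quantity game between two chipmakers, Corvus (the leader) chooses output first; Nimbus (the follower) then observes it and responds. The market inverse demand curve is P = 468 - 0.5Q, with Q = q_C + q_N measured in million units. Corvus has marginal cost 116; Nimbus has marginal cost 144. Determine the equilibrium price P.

The follower Nimbus best-responds to any q_C: π_N = (468 - 0.5Q)q_N - 144q_N.
∂π_N/∂q_N = 324 - (1/2)q_C - q_N = 0 gives the reaction function q_N = (324 - (1/2)q_C).
Corvus substitutes q_N(q_C) into its own profit: π_C = q_C(468 - (1/2)q_C - (324 - (1/2)q_C)/2) - 116q_C = (306 - (1/4)q_C)q_C - 116q_C.
Maximising: ∂π_C/∂q_C = 190 - (1/2)q_C = 0, giving q_C = 380.
Then q_N = (324 - (1/2)·380) = 134.
Total output Q = 514, so price P = 468 - (1/2)·514 = 211.

211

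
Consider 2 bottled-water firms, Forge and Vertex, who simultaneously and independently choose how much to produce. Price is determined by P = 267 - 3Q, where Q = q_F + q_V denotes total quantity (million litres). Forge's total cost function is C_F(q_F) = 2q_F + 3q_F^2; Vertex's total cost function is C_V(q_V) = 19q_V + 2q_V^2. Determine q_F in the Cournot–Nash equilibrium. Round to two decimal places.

Forge's profit: π_F = (267 - 3Q)q_F - (2q_F + 3q_F²). Setting ∂π_F/∂q_F = 0: 265 - 12q_F - 3(q_V) = 0.
Vertex's profit: π_V = (267 - 3Q)q_V - (19q_V + 2q_V²). Setting ∂π_V/∂q_V = 0: 248 - 10q_V - 3(q_F) = 0.
Best responses: q_F = (265 - 3q_V)/12, q_V = (248 - 3q_F)/10.
Substituting one into the other gives q_F = 1906/111 and q_V = 727/37.

17.17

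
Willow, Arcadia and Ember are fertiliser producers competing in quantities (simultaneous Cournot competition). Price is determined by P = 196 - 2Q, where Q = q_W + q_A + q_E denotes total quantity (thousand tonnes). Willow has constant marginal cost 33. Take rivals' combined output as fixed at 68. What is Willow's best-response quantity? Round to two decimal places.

6.75

With rivals' combined output fixed at 68, Willow's profit is π_W = (196 - 2·68 - 2q_W)q_W - (33q_W) = (60 - 2q_W)q_W - (33q_W).
∂π_W/∂q_W = 27 - 4q_W = 0, so q_W = 27/4.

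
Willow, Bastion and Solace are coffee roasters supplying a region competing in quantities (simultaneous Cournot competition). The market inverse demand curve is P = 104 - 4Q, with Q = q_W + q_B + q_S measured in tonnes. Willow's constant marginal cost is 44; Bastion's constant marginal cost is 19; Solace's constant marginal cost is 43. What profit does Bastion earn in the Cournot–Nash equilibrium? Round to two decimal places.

Willow's profit: π_W = (104 - 4Q)q_W - (44q_W). Setting ∂π_W/∂q_W = 0: 60 - 8q_W - 4(q_B + q_S) = 0.
Bastion's profit: π_B = (104 - 4Q)q_B - (19q_B). Setting ∂π_B/∂q_B = 0: 85 - 8q_B - 4(q_W + q_S) = 0.
Solace's first-order condition: 61 - 8q_S - 4(q_W + q_B) = 0.
Adding the 3 first-order conditions: 206 − 16Q = 0, so Q = 103/8.
Back-substituting: q_W = (60 − 103/2)/4 = 17/8, q_B = (85 − 103/2)/4 = 67/8, q_S = (61 − 103/2)/4 = 19/8.
Price P = 104 - 4·(103/8) = 105/2.
Bastion's profit: (105/2 - 19)·(67/8) = 280.5625.

280.56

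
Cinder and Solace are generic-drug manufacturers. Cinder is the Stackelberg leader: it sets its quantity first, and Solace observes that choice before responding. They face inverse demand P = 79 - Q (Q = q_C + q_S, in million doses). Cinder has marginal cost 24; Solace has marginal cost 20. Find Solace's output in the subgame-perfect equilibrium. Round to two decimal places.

Solve by backward induction. Given q_C, the follower Solace maximises π_S = (79 - q_C - q_S)q_S - 20q_S.
Follower FOC: 59 - q_C - 2q_S = 0, so q_S(q_C) = (59 - q_C)/2.
Cinder substitutes q_S(q_C) into its own profit: π_C = q_C(79 - q_C - (59 - q_C)/2) - 24q_C = (99/2 - (1/2)q_C)q_C - 24q_C.
Leader FOC: 51/2 - q_C = 0, so q_C = 51/2.
Then q_S = (59 - 51/2)/2 = 67/4.

16.75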